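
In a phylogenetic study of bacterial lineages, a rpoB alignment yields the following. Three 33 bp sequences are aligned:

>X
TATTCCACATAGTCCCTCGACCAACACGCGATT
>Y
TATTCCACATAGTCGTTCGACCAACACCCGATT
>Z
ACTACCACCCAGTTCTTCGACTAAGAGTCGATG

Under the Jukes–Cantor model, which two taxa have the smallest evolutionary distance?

X and Y

X–Y: 3/33 differ, p = 0.091, d = 0.097.
X–Z: 12/33 differ, p = 0.364, d = 0.497.
Y–Z: 12/33 differ, p = 0.364, d = 0.497.
The smallest distance is between X and Y.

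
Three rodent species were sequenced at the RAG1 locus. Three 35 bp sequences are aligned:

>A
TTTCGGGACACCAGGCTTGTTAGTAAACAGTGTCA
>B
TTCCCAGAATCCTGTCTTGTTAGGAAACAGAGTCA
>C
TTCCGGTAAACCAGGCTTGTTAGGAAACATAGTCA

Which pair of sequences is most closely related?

A and C

A–B: 9/35 differ, p = 0.257, d = 0.315.
A–C: 6/35 differ, p = 0.171, d = 0.195.
B–C: 7/35 differ, p = 0.200, d = 0.233.
The smallest distance is between A and C.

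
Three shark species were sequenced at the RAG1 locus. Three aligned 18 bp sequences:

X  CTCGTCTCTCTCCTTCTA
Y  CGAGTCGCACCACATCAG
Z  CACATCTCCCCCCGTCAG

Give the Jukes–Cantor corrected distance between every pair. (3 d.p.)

X–Y: 9/18 sites differ → p = 0.5, d = −0.75 ln(1 − 0.666667) = 0.823960 ≈ 0.824.
X–Z: 7/18 sites differ → p ≈ 0.388889, d = −0.75 ln(1 − 0.518519) = 0.548166 ≈ 0.548.
Y–Z: 7/18 sites differ → p ≈ 0.388889, d = −0.75 ln(1 − 0.518519) = 0.548166 ≈ 0.548.

d(X,Y) = 0.824, d(X,Z) = 0.548, d(Y,Z) = 0.548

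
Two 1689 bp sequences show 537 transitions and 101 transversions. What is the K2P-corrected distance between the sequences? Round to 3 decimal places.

P = 537/1689 ≈ 0.31794 and Q = 101/1689 ≈ 0.059799.
Under the Kimura two-parameter model, d = −½ ln(1 − 2P − Q) − ¼ ln(1 − 2Q).
1 − 2P − Q = 0.304321, giving −½ ln(0.304321) = 0.594836.
1 − 2Q = 0.880402, giving −¼ ln(0.880402) = 0.031844.
d = 0.594836 + 0.031844 = 0.626680.

0.627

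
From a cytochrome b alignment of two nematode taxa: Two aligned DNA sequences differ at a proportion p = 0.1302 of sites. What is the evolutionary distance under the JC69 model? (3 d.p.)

0.143

d = −(3/4) ln(1 − 4p/3) = −0.75 ln(1 − 0.1736) = −0.75 ln(0.8264)
  = −0.75 × (-0.190676) = 0.143007 substitutions/site.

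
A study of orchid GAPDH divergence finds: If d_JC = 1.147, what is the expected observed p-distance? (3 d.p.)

p = (3/4)(1 − e^(−4d/3)) = 0.75 × (1 − e^(-1.529333)) = 0.75 × (1 − 0.216680) = 0.587490.

0.587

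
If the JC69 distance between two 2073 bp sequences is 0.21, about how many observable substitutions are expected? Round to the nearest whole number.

380

Invert JC69: p = (3/4)(1 − e^(−4d/3)) = 0.75 × (1 − e^(-0.28)) = 0.75 × (1 − 0.755784) = 0.183162.
Expected differing sites = pL ≈ 0.183162 × 2073 = 379.694826 ≈ 380.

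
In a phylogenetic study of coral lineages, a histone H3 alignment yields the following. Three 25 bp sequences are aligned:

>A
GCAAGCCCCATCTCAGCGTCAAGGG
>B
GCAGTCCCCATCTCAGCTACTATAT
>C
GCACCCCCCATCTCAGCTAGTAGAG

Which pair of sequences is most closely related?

B and C

A–B: 8/25 differ, p = 0.320, d = 0.417.
A–C: 7/25 differ, p = 0.280, d = 0.351.
B–C: 5/25 differ, p = 0.200, d = 0.233.
The smallest distance is between B and C.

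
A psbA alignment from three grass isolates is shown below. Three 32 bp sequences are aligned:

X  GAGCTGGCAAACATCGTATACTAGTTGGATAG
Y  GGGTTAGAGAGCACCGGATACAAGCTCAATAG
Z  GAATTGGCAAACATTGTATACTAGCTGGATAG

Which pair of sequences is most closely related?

X–Y: 12/32 differ, p = 0.375, d = 0.520.
X–Z: 4/32 differ, p = 0.125, d = 0.137.
Y–Z: 12/32 differ, p = 0.375, d = 0.520.
The smallest distance is between X and Z.

X and Z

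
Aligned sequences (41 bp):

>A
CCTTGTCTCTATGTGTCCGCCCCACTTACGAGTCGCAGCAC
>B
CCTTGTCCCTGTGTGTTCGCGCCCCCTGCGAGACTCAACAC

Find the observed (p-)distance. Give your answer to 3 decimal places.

The sequences differ at 10 of 41 positions (sites 8, 11, 17, 21, 24, 26, 28, 33, 35, 38).
p = 10/41 = 0.243902… ≈ 0.244 (to 3 d.p.).

0.244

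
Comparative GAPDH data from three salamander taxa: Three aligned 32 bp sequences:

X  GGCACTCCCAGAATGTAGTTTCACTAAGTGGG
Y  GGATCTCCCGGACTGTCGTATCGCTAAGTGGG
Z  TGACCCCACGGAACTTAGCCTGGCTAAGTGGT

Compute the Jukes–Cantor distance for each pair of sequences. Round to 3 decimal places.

X–Y: 7/32 sites differ → p = 0.21875, d = −0.75 ln(1 − 0.291667) = 0.258631 ≈ 0.259.
X–Z: 13/32 sites differ → p = 0.40625, d = −0.75 ln(1 − 0.541667) = 0.585119 ≈ 0.585.
Y–Z: 12/32 sites differ → p = 0.375, d = −0.75 ln(1 − 0.5) = 0.519860 ≈ 0.520.

d(X,Y) = 0.259, d(X,Z) = 0.585, d(Y,Z) = 0.520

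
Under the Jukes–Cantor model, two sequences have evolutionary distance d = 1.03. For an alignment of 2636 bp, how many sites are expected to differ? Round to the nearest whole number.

Invert JC69: p = (3/4)(1 − e^(−4d/3)) = 0.75 × (1 − e^(-1.373333)) = 0.75 × (1 − 0.253261) = 0.560054.
Expected differing sites = pL ≈ 0.560054 × 2636 = 1476.302344 ≈ 1476.

1476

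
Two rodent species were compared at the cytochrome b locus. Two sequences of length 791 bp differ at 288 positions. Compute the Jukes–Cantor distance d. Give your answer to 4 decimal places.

p = 288/791 ≈ 0.364096.
d = −(3/4) ln(1 − 4p/3) = −0.75 ln(1 − 0.485461) = −0.75 ln(0.514539)
  = −0.75 × (-0.664484) = 0.498363 substitutions/site.

0.4984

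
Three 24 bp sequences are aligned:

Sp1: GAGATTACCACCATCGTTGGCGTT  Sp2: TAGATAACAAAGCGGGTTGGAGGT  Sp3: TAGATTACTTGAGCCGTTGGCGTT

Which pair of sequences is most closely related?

Sp1 and Sp3

Sp1–Sp2: 10/24 differ, p = 0.417, d = 0.608.
Sp1–Sp3: 7/24 differ, p = 0.292, d = 0.369.
Sp2–Sp3: 10/24 differ, p = 0.417, d = 0.608.
The smallest distance is between Sp1 and Sp3.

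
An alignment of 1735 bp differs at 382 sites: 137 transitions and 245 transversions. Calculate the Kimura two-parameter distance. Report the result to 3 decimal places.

P = 137/1735 ≈ 0.078963 and Q = 245/1735 ≈ 0.14121.
Under the Kimura two-parameter model, d = −½ ln(1 − 2P − Q) − ¼ ln(1 − 2Q).
1 − 2P − Q = 0.700864, giving −½ ln(0.700864) = 0.177721.
1 − 2Q = 0.71758, giving −¼ ln(0.71758) = 0.082968.
d = 0.177721 + 0.082968 = 0.260689.

0.261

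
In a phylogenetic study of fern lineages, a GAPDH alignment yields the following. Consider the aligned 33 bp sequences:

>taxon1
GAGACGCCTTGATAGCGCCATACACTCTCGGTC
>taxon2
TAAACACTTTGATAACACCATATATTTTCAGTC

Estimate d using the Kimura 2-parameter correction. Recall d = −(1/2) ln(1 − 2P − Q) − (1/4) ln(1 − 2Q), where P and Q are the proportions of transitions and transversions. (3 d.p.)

0.444

Of 33 sites, 9 differences are transitions and 1 are transversions, so P = 9/33 ≈ 0.272727 and Q = 1/33 ≈ 0.030303.
Under the Kimura two-parameter model, d = −½ ln(1 − 2P − Q) − ¼ ln(1 − 2Q).
1 − 2P − Q = 0.424243, giving −½ ln(0.424243) = 0.428724.
1 − 2Q = 0.939394, giving −¼ ln(0.939394) = 0.015630.
d = 0.428724 + 0.015630 = 0.444354.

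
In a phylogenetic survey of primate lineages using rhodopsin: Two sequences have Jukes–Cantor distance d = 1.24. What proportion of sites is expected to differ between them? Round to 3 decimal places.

p = (3/4)(1 − e^(−4d/3)) = 0.75 × (1 − e^(-1.653333)) = 0.75 × (1 − 0.191411) = 0.606442.

0.606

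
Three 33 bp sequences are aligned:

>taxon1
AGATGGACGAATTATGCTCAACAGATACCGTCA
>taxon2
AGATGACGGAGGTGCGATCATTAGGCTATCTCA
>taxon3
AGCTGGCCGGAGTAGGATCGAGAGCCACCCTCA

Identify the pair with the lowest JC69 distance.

taxon1–taxon2: 16/33 differ, p = 0.485, d = 0.780.
taxon1–taxon3: 11/33 differ, p = 0.333, d = 0.441.
taxon2–taxon3: 14/33 differ, p = 0.424, d = 0.625.
The smallest distance is between taxon1 and taxon3.

taxon1 and taxon3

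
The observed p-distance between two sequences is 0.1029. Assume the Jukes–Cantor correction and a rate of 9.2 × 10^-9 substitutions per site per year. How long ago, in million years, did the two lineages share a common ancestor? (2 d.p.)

6.02

d = −(3/4) ln(1 − 4p/3) = −0.75 ln(1 − 0.1372) = −0.75 ln(0.8628)
  = −0.75 × (-0.147572) = 0.110679 substitutions/site.
Under a molecular clock d = 2μt, so t = d/(2μ) = 0.110679 / (2 × 9.2 × 10^-9) = 6.02 million years.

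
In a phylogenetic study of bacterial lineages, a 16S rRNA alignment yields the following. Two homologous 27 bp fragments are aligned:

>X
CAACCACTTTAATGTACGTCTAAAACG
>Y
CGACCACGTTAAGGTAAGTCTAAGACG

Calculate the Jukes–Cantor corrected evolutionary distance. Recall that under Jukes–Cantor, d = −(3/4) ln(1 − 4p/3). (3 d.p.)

0.213

The sequences differ at 5 of 27 sites (2, 8, 13, 17, 24), so p = 5/27 ≈ 0.185185.
d = −(3/4) ln(1 − 4p/3) = −0.75 ln(1 − 0.246913) = −0.75 ln(0.753087)
  = −0.75 × (-0.283575) = 0.212681 substitutions/site.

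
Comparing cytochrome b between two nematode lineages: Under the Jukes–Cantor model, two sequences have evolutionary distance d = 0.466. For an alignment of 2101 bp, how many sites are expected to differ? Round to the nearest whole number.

Invert JC69: p = (3/4)(1 − e^(−4d/3)) = 0.75 × (1 − e^(-0.621333)) = 0.75 × (1 − 0.537228) = 0.347079.
Expected differing sites = pL ≈ 0.347079 × 2101 = 729.212979 ≈ 729.

729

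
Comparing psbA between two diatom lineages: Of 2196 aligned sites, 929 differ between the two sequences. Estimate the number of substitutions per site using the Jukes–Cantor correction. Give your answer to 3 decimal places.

0.623

p = 929/2196 ≈ 0.423042.
d = −(3/4) ln(1 − 4p/3) = −0.75 ln(1 − 0.564056) = −0.75 ln(0.435944)
  = −0.75 × (-0.830241) = 0.622681 substitutions/site.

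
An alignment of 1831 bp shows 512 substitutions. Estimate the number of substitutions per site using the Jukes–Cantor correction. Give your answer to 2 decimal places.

p = 512/1831 ≈ 0.279629.
d = −(3/4) ln(1 − 4p/3) = −0.75 ln(1 − 0.372839) = −0.75 ln(0.627161)
  = −0.75 × (-0.466552) = 0.349914 substitutions/site.

0.35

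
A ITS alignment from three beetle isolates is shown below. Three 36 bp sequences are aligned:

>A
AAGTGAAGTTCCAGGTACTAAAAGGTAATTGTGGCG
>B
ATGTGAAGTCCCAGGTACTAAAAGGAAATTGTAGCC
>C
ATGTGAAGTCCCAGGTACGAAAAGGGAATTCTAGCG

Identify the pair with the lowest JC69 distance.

B and C

A–B: 5/36 differ, p = 0.139, d = 0.154.
A–C: 6/36 differ, p = 0.167, d = 0.188.
B–C: 4/36 differ, p = 0.111, d = 0.120.
The smallest distance is between B and C.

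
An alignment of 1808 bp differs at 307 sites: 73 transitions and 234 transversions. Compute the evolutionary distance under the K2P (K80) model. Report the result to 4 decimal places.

P = 73/1808 ≈ 0.040376 and Q = 234/1808 ≈ 0.129425.
Under the Kimura two-parameter model, d = −½ ln(1 − 2P − Q) − ¼ ln(1 − 2Q).
1 − 2P − Q = 0.789823, giving −½ ln(0.789823) = 0.117973.
1 − 2Q = 0.74115, giving −¼ ln(0.74115) = 0.074888.
d = 0.117973 + 0.074888 = 0.192861.

0.1929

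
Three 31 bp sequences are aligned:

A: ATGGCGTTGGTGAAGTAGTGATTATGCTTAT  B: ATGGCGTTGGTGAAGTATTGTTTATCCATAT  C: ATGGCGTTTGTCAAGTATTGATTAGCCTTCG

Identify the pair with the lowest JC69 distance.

A and B

A–B: 4/31 differ, p = 0.129, d = 0.142.
A–C: 7/31 differ, p = 0.226, d = 0.269.
B–C: 7/31 differ, p = 0.226, d = 0.269.
The smallest distance is between A and B.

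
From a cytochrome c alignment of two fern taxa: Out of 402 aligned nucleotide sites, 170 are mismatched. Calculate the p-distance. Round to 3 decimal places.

0.423

p = 170/402 = 0.422885… ≈ 0.423 (to 3 d.p.).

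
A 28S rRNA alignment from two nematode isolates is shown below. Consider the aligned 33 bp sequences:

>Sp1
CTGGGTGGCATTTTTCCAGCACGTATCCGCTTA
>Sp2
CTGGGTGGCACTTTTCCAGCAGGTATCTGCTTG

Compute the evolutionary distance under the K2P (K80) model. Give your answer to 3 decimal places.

Of 33 sites, 3 differences are transitions and 1 are transversions, so P = 3/33 ≈ 0.090909 and Q = 1/33 ≈ 0.030303.
Under the Kimura two-parameter model, d = −½ ln(1 − 2P − Q) − ¼ ln(1 − 2Q).
1 − 2P − Q = 0.787879, giving −½ ln(0.787879) = 0.119205.
1 − 2Q = 0.939394, giving −¼ ln(0.939394) = 0.015630.
d = 0.119205 + 0.015630 = 0.134835.

0.135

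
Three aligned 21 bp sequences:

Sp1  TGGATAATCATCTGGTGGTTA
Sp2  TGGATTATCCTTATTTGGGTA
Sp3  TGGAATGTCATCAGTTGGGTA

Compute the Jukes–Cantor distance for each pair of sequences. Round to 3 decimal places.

Sp1–Sp2: 7/21 sites differ → p ≈ 0.333333, d = −0.75 ln(1 − 0.444444) = 0.440839 ≈ 0.441.
Sp1–Sp3: 6/21 sites differ → p ≈ 0.285714, d = −0.75 ln(1 − 0.380952) = 0.359679 ≈ 0.360.
Sp2–Sp3: 5/21 sites differ → p ≈ 0.238095, d = −0.75 ln(1 − 0.31746) = 0.286451 ≈ 0.286.

d(Sp1,Sp2) = 0.441, d(Sp1,Sp3) = 0.360, d(Sp2,Sp3) = 0.286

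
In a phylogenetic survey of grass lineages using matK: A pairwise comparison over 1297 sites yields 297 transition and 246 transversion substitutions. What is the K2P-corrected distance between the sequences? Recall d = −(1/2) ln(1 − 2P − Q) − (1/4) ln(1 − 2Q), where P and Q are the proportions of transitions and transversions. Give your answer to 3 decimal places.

0.641

P = 297/1297 ≈ 0.22899 and Q = 246/1297 ≈ 0.189668.
Under the Kimura two-parameter model, d = −½ ln(1 − 2P − Q) − ¼ ln(1 − 2Q).
1 − 2P − Q = 0.352352, giving −½ ln(0.352352) = 0.521562.
1 − 2Q = 0.620664, giving −¼ ln(0.620664) = 0.119241.
d = 0.521562 + 0.119241 = 0.640803.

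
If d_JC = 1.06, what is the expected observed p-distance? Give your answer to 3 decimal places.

p = (3/4)(1 − e^(−4d/3)) = 0.75 × (1 − e^(-1.413333)) = 0.75 × (1 − 0.243331) = 0.567502.

0.568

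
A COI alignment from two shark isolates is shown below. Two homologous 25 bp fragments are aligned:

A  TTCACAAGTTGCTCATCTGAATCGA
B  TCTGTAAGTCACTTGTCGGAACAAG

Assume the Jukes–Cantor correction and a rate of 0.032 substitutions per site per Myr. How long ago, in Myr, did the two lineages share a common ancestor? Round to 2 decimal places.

The sequences differ at 13 of 25 sites, so p = 13/25 = 0.52.
d = −(3/4) ln(1 − 4p/3) = −0.75 ln(1 − 0.693333) = −0.75 ln(0.306667)
  = −0.75 × (-1.181993) = 0.886495 substitutions/site.
Under a molecular clock d = 2μt, so t = d/(2μ) = 0.886495 / (2 × 0.032) = 13.85 Myr.

13.85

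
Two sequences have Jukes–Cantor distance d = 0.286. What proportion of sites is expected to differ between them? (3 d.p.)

0.238

p = (3/4)(1 − e^(−4d/3)) = 0.75 × (1 − e^(-0.381333)) = 0.75 × (1 − 0.682950) = 0.237788.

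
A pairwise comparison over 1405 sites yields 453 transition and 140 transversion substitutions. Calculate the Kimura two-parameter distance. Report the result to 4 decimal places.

0.7378

P = 453/1405 ≈ 0.32242 and Q = 140/1405 ≈ 0.099644.
Under the Kimura two-parameter model, d = −½ ln(1 − 2P − Q) − ¼ ln(1 − 2Q).
1 − 2P − Q = 0.255516, giving −½ ln(0.255516) = 0.682235.
1 − 2Q = 0.800712, giving −¼ ln(0.800712) = 0.055563.
d = 0.682235 + 0.055563 = 0.737798.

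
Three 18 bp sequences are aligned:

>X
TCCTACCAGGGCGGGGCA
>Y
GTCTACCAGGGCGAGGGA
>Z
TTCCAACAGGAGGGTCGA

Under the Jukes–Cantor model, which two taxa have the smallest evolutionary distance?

X–Y: 4/18 differ, p = 0.222, d = 0.264.
X–Z: 8/18 differ, p = 0.444, d = 0.673.
Y–Z: 8/18 differ, p = 0.444, d = 0.673.
The smallest distance is between X and Y.

X and Y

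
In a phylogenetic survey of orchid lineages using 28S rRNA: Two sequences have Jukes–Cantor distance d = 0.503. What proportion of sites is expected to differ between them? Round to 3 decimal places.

p = (3/4)(1 − e^(−4d/3)) = 0.75 × (1 − e^(-0.670667)) = 0.75 × (1 − 0.511367) = 0.366475.

0.366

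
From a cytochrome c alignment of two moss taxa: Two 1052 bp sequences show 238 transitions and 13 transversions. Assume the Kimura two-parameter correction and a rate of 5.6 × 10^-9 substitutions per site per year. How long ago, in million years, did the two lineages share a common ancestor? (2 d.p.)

P = 238/1052 ≈ 0.226236 and Q = 13/1052 ≈ 0.012357.
Under the Kimura two-parameter model, d = −½ ln(1 − 2P − Q) − ¼ ln(1 − 2Q).
1 − 2P − Q = 0.535171, giving −½ ln(0.535171) = 0.312584.
1 − 2Q = 0.975286, giving −¼ ln(0.975286) = 0.006256.
d = 0.312584 + 0.006256 = 0.318840.
Under a molecular clock d = 2μt, so t = d/(2μ) = 0.318840 / (2 × 5.6 × 10^-9) = 28.47 million years.

28.47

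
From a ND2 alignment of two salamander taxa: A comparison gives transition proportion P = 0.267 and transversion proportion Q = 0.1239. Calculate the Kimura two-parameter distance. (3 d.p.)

0.608

Under the Kimura two-parameter model, d = −½ ln(1 − 2P − Q) − ¼ ln(1 − 2Q).
1 − 2P − Q = 0.3421, giving −½ ln(0.3421) = 0.536326.
1 − 2Q = 0.7522, giving −¼ ln(0.7522) = 0.071188.
d = 0.536326 + 0.071188 = 0.607514.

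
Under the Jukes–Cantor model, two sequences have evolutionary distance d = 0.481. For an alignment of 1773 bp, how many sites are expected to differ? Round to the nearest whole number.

Invert JC69: p = (3/4)(1 − e^(−4d/3)) = 0.75 × (1 − e^(-0.641333)) = 0.75 × (1 − 0.526590) = 0.355058.
Expected differing sites = pL ≈ 0.355058 × 1773 = 629.517834 ≈ 630.

630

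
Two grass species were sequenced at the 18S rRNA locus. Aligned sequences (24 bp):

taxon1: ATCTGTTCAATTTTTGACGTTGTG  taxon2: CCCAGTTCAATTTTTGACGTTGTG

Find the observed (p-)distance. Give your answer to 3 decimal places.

The sequences differ at 3 of 24 positions (sites 1, 2, 4).
p = 3/24 = 0.125.

0.125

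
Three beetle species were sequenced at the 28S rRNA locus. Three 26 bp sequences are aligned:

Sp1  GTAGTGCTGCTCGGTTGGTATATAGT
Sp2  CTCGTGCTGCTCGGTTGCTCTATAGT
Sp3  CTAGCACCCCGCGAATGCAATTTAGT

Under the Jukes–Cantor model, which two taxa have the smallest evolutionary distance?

Sp1 and Sp2

Sp1–Sp2: 4/26 differ, p = 0.154, d = 0.172.
Sp1–Sp3: 11/26 differ, p = 0.423, d = 0.623.
Sp2–Sp3: 11/26 differ, p = 0.423, d = 0.623.
The smallest distance is between Sp1 and Sp2.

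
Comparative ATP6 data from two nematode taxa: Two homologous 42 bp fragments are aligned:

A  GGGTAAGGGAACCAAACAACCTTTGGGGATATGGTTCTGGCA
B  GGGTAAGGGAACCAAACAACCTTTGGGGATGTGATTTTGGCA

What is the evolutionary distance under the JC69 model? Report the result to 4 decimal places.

The sequences differ at 3 of 42 sites (31, 34, 37), so p = 3/42 ≈ 0.071429.
d = −(3/4) ln(1 − 4p/3) = −0.75 ln(1 − 0.095239) = −0.75 ln(0.904761)
  = −0.75 × (-0.100084) = 0.075063 substitutions/site.

0.0751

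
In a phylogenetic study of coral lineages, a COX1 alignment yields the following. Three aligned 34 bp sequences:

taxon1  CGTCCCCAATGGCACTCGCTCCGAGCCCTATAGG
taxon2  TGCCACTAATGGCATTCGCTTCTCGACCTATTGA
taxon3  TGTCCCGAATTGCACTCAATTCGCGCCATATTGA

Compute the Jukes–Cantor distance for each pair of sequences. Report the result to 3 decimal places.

taxon1–taxon2: 11/34 sites differ → p ≈ 0.323529, d = −0.75 ln(1 − 0.431372) = 0.423397 ≈ 0.423.
taxon1–taxon3: 10/34 sites differ → p ≈ 0.294118, d = −0.75 ln(1 − 0.392157) = 0.373379 ≈ 0.373.
taxon2–taxon3: 10/34 sites differ → p ≈ 0.294118, d = −0.75 ln(1 − 0.392157) = 0.373379 ≈ 0.373.

d(taxon1,taxon2) = 0.423, d(taxon1,taxon3) = 0.373, d(taxon2,taxon3) = 0.373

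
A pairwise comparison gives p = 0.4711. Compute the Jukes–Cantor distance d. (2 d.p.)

0.74

d = −(3/4) ln(1 − 4p/3) = −0.75 ln(1 − 0.628133) = −0.75 ln(0.371867)
  = −0.75 × (-0.989219) = 0.741914 substitutions/site.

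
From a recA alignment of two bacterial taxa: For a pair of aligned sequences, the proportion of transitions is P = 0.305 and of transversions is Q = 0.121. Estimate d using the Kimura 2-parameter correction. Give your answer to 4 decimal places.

Under the Kimura two-parameter model, d = −½ ln(1 − 2P − Q) − ¼ ln(1 − 2Q).
1 − 2P − Q = 0.269, giving −½ ln(0.269) = 0.656522.
1 − 2Q = 0.758, giving −¼ ln(0.758) = 0.069268.
d = 0.656522 + 0.069268 = 0.725790.

0.7258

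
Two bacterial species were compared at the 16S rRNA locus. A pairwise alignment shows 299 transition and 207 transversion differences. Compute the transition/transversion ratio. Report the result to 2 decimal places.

1.44

R = 299/207 = 1.444444… ≈ 1.44 (to 2 d.p.).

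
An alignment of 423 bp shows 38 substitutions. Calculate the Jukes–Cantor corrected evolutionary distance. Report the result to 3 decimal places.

0.096

p = 38/423 ≈ 0.089835.
d = −(3/4) ln(1 − 4p/3) = −0.75 ln(1 − 0.11978) = −0.75 ln(0.88022)
  = −0.75 × (-0.127583) = 0.095687 substitutions/site.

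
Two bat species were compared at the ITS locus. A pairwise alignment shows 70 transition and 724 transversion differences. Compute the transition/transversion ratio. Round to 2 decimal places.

0.10

R = 70/724 = 0.096685… ≈ 0.10 (to 2 d.p.).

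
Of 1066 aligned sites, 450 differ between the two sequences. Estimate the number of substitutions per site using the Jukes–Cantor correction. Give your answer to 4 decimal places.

p = 450/1066 ≈ 0.422139.
d = −(3/4) ln(1 − 4p/3) = −0.75 ln(1 − 0.562852) = −0.75 ln(0.437148)
  = −0.75 × (-0.827483) = 0.620612 substitutions/site.

0.6206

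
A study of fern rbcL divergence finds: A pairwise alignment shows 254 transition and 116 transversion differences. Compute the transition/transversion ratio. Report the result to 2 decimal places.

2.19

R = 254/116 = 2.189655… ≈ 2.19 (to 2 d.p.).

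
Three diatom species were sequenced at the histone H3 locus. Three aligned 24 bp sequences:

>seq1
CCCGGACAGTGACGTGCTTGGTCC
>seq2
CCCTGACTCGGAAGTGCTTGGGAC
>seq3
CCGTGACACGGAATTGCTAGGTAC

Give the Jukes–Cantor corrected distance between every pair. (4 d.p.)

seq1–seq2: 7/24 sites differ → p ≈ 0.291667, d = −0.75 ln(1 − 0.388889) = 0.369358 ≈ 0.3694.
seq1–seq3: 8/24 sites differ → p ≈ 0.333333, d = −0.75 ln(1 − 0.444444) = 0.440839 ≈ 0.4408.
seq2–seq3: 5/24 sites differ → p ≈ 0.208333, d = −0.75 ln(1 − 0.277777) = 0.244066 ≈ 0.2441.

d(seq1,seq2) = 0.3694, d(seq1,seq3) = 0.4408, d(seq2,seq3) = 0.2441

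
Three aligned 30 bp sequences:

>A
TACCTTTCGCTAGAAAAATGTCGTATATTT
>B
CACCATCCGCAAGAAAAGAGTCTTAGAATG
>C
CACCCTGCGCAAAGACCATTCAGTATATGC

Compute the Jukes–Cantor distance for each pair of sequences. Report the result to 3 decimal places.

A–B: 10/30 sites differ → p ≈ 0.333333, d = −0.75 ln(1 − 0.444444) = 0.440839 ≈ 0.441.
A–C: 13/30 sites differ → p ≈ 0.433333, d = −0.75 ln(1 − 0.577777) = 0.646666 ≈ 0.647.
B–C: 16/30 sites differ → p ≈ 0.533333, d = −0.75 ln(1 − 0.711111) = 0.931285 ≈ 0.931.

d(A,B) = 0.441, d(A,C) = 0.647, d(B,C) = 0.931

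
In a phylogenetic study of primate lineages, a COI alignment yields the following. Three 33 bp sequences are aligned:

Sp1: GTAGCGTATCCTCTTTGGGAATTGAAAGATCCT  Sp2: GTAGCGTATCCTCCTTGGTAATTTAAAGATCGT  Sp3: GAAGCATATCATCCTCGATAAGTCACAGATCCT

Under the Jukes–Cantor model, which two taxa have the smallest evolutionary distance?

Sp1–Sp2: 4/33 differ, p = 0.121, d = 0.132.
Sp1–Sp3: 10/33 differ, p = 0.303, d = 0.388.
Sp2–Sp3: 9/33 differ, p = 0.273, d = 0.339.
The smallest distance is between Sp1 and Sp2.

Sp1 and Sp2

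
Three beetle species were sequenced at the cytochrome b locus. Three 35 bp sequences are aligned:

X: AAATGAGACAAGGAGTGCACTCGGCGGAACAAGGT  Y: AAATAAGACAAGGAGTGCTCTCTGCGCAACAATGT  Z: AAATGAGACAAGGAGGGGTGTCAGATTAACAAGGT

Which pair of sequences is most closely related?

X and Y

X–Y: 5/35 differ, p = 0.143, d = 0.158.
X–Z: 8/35 differ, p = 0.229, d = 0.273.
Y–Z: 9/35 differ, p = 0.257, d = 0.315.
The smallest distance is between X and Y.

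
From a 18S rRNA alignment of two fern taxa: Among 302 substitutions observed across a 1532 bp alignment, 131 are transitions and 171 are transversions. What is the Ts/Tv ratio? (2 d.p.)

R = 131/171 = 0.766081… ≈ 0.77 (to 2 d.p.).

0.77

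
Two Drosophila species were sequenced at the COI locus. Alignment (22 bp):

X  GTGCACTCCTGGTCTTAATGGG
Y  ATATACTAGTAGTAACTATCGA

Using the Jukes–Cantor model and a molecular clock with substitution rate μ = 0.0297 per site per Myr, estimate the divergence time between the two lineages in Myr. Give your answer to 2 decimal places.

16.41

The sequences differ at 12 of 22 sites, so p = 12/22 ≈ 0.545455.
d = −(3/4) ln(1 − 4p/3) = −0.75 ln(1 − 0.727273) = −0.75 ln(0.272727)
  = −0.75 × (-1.299284) = 0.974463 substitutions/site.
Under a molecular clock d = 2μt, so t = d/(2μ) = 0.974463 / (2 × 0.0297) = 16.41 Myr.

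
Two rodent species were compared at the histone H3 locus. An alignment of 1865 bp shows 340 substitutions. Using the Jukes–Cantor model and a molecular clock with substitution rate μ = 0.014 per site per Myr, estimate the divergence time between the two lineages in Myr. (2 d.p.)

p = 340/1865 ≈ 0.182306.
d = −(3/4) ln(1 − 4p/3) = −0.75 ln(1 − 0.243075) = −0.75 ln(0.756925)
  = −0.75 × (-0.278491) = 0.208868 substitutions/site.
Under a molecular clock d = 2μt, so t = d/(2μ) = 0.208868 / (2 × 0.014) = 7.46 Myr.

7.46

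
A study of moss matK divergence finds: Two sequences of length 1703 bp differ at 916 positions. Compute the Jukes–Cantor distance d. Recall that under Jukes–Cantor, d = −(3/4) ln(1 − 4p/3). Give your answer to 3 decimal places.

p = 916/1703 ≈ 0.537874.
d = −(3/4) ln(1 − 4p/3) = −0.75 ln(1 − 0.717165) = −0.75 ln(0.282835)
  = −0.75 × (-1.262892) = 0.947169 substitutions/site.

0.947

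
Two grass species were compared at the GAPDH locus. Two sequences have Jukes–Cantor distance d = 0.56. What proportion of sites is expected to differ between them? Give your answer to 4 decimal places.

0.3945

p = (3/4)(1 − e^(−4d/3)) = 0.75 × (1 − e^(-0.746667)) = 0.75 × (1 − 0.473944) = 0.394542.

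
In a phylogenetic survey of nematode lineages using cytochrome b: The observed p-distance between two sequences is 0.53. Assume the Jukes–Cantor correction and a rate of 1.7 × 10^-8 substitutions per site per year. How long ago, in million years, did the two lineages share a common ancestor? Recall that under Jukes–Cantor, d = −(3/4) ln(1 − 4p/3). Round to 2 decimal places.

27.05

d = −(3/4) ln(1 − 4p/3) = −0.75 ln(1 − 0.706667) = −0.75 ln(0.293333)
  = −0.75 × (-1.226447) = 0.919835 substitutions/site.
Under a molecular clock d = 2μt, so t = d/(2μ) = 0.919835 / (2 × 1.7 × 10^-8) = 27.05 million years.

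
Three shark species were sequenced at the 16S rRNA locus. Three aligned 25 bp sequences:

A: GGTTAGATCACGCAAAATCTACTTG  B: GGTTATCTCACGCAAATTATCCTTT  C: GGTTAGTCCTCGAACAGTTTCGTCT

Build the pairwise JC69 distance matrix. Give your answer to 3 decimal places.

d(A,B) = 0.289, d(A,C) = 0.663, d(B,C) = 0.572

A–B: 6/25 sites differ → p = 0.24, d = −0.75 ln(1 − 0.32) = 0.289247 ≈ 0.289.
A–C: 11/25 sites differ → p = 0.44, d = −0.75 ln(1 − 0.586667) = 0.662626 ≈ 0.663.
B–C: 10/25 sites differ → p = 0.4, d = −0.75 ln(1 − 0.533333) = 0.571605 ≈ 0.572.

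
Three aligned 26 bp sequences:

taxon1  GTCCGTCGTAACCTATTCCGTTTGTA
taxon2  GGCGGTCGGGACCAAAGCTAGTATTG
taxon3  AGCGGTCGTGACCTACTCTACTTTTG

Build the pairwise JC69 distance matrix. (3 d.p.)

taxon1–taxon2: 13/26 sites differ → p = 0.5, d = −0.75 ln(1 − 0.666667) = 0.823960 ≈ 0.824.
taxon1–taxon3: 10/26 sites differ → p ≈ 0.384615, d = −0.75 ln(1 − 0.51282) = 0.539341 ≈ 0.539.
taxon2–taxon3: 7/26 sites differ → p ≈ 0.269231, d = −0.75 ln(1 − 0.358975) = 0.333515 ≈ 0.334.

d(taxon1,taxon2) = 0.824, d(taxon1,taxon3) = 0.539, d(taxon2,taxon3) = 0.334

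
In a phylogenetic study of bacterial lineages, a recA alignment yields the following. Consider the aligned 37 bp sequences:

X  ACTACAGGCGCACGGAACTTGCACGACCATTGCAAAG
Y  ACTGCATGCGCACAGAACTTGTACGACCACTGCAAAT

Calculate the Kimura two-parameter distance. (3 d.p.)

0.186

Of 37 sites, 4 differences are transitions and 2 are transversions, so P = 4/37 ≈ 0.108108 and Q = 2/37 ≈ 0.054054.
Under the Kimura two-parameter model, d = −½ ln(1 − 2P − Q) − ¼ ln(1 − 2Q).
1 − 2P − Q = 0.72973, giving −½ ln(0.72973) = 0.157540.
1 − 2Q = 0.891892, giving −¼ ln(0.891892) = 0.028603.
d = 0.157540 + 0.028603 = 0.186143.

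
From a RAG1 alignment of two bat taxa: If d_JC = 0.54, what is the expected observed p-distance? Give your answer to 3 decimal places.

0.385

p = (3/4)(1 − e^(−4d/3)) = 0.75 × (1 − e^(-0.72)) = 0.75 × (1 − 0.486752) = 0.384936.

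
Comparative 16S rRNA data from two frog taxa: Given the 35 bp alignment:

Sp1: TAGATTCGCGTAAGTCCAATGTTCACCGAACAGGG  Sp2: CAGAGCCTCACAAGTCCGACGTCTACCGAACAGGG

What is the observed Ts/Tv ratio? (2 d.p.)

Transitions are A↔G and C↔T; transversions are all other mismatches.
Transitions: 8. Transversions: 2.
R = 8/2 = 4.00.

4.00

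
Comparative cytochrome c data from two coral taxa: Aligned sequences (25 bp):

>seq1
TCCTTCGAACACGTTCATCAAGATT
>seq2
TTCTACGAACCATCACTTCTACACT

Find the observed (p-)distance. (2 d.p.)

The sequences differ at 11 of 25 positions.
p = 11/25 = 0.44.

0.44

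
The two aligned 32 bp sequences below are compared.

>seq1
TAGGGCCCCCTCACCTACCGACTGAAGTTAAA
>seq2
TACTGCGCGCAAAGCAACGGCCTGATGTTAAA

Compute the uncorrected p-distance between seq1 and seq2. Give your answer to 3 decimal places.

0.344

The sequences differ at 11 of 32 positions.
p = 11/32 = 0.34375 ≈ 0.344 (to 3 d.p.).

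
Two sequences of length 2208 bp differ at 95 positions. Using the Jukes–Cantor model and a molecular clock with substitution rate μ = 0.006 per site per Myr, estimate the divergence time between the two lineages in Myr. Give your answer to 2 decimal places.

3.69

p = 95/2208 ≈ 0.043025.
d = −(3/4) ln(1 − 4p/3) = −0.75 ln(1 − 0.057367) = −0.75 ln(0.942633)
  = −0.75 × (-0.059078) = 0.044309 substitutions/site.
Under a molecular clock d = 2μt, so t = d/(2μ) = 0.044309 / (2 × 0.006) = 3.69 Myr.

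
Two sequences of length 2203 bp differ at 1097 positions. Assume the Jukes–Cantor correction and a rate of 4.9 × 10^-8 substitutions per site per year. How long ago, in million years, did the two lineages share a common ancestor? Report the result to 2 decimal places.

p = 1097/2203 ≈ 0.497957.
d = −(3/4) ln(1 − 4p/3) = −0.75 ln(1 − 0.663943) = −0.75 ln(0.336057)
  = −0.75 × (-1.090474) = 0.817856 substitutions/site.
Under a molecular clock d = 2μt, so t = d/(2μ) = 0.817856 / (2 × 4.9 × 10^-8) = 8.35 million years.

8.35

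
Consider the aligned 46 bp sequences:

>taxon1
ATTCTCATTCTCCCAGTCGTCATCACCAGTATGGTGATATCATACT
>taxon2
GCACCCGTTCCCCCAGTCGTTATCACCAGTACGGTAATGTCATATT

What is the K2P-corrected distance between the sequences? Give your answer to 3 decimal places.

0.316

Of 46 sites, 10 differences are transitions and 1 are transversions, so P = 10/46 ≈ 0.217391 and Q = 1/46 ≈ 0.021739.
Under the Kimura two-parameter model, d = −½ ln(1 − 2P − Q) − ¼ ln(1 − 2Q).
1 − 2P − Q = 0.543479, giving −½ ln(0.543479) = 0.304882.
1 − 2Q = 0.956522, giving −¼ ln(0.956522) = 0.011113.
d = 0.304882 + 0.011113 = 0.315995.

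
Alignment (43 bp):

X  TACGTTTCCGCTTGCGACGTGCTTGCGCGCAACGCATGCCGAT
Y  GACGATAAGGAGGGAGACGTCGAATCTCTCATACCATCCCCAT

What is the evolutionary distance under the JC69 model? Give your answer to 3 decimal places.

0.790

The sequences differ at 21 of 43 sites, so p = 21/43 ≈ 0.488372.
d = −(3/4) ln(1 − 4p/3) = −0.75 ln(1 − 0.651163) = −0.75 ln(0.348837)
  = −0.75 × (-1.053151) = 0.789863 substitutions/site.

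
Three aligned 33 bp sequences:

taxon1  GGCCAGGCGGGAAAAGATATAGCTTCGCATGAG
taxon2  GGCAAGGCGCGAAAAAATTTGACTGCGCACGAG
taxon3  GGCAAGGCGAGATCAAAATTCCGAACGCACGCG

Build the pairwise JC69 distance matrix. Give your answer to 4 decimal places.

d(taxon1,taxon2) = 0.2928, d(taxon1,taxon3) = 0.6254, d(taxon2,taxon3) = 0.3882

taxon1–taxon2: 8/33 sites differ → p ≈ 0.242424, d = −0.75 ln(1 − 0.323232) = 0.292820 ≈ 0.2928.
taxon1–taxon3: 14/33 sites differ → p ≈ 0.424242, d = −0.75 ln(1 − 0.565656) = 0.625439 ≈ 0.6254.
taxon2–taxon3: 10/33 sites differ → p ≈ 0.30303, d = −0.75 ln(1 − 0.40404) = 0.388186 ≈ 0.3882.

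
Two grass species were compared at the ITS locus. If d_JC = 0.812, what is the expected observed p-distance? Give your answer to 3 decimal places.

p = (3/4)(1 − e^(−4d/3)) = 0.75 × (1 − e^(-1.082667)) = 0.75 × (1 − 0.338691) = 0.495982.

0.496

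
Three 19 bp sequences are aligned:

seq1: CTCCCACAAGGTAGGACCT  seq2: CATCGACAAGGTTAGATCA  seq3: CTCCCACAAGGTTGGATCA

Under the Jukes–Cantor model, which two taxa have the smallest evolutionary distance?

seq1–seq2: 7/19 differ, p = 0.368, d = 0.507.
seq1–seq3: 3/19 differ, p = 0.158, d = 0.177.
seq2–seq3: 4/19 differ, p = 0.211, d = 0.247.
The smallest distance is between seq1 and seq3.

seq1 and seq3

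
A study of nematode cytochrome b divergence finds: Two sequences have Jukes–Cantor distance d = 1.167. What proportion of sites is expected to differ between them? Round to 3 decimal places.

p = (3/4)(1 − e^(−4d/3)) = 0.75 × (1 − e^(-1.556)) = 0.75 × (1 − 0.210978) = 0.591767.

0.592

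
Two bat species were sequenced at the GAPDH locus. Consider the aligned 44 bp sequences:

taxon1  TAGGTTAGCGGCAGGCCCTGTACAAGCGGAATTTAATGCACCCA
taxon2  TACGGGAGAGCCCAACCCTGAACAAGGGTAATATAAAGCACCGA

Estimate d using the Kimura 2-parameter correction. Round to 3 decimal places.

Of 44 sites, 2 differences are transitions and 12 are transversions, so P = 2/44 ≈ 0.045455 and Q = 12/44 ≈ 0.272727.
Under the Kimura two-parameter model, d = −½ ln(1 − 2P − Q) − ¼ ln(1 − 2Q).
1 − 2P − Q = 0.636363, giving −½ ln(0.636363) = 0.225993.
1 − 2Q = 0.454546, giving −¼ ln(0.454546) = 0.197114.
d = 0.225993 + 0.197114 = 0.423107.

0.423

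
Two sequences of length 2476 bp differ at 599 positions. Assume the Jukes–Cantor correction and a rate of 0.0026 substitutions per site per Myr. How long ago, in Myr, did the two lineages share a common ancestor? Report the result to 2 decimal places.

56.17

p = 599/2476 ≈ 0.241922.
d = −(3/4) ln(1 − 4p/3) = −0.75 ln(1 − 0.322563) = −0.75 ln(0.677437)
  = −0.75 × (-0.389439) = 0.292079 substitutions/site.
Under a molecular clock d = 2μt, so t = d/(2μ) = 0.292079 / (2 × 0.0026) = 56.17 Myr.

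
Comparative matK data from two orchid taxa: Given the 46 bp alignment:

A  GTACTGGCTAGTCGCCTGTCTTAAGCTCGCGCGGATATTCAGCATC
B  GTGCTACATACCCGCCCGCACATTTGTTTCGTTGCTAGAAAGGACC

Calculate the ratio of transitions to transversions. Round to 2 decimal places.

Transitions are A↔G and C↔T; transversions are all other mismatches.
Transitions: 9. Transversions: 16.
R = 9/16 = 0.5625 ≈ 0.56 (to 2 d.p.).

0.56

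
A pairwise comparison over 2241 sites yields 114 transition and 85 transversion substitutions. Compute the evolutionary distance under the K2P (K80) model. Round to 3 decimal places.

P = 114/2241 ≈ 0.05087 and Q = 85/2241 ≈ 0.037929.
Under the Kimura two-parameter model, d = −½ ln(1 − 2P − Q) − ¼ ln(1 − 2Q).
1 − 2P − Q = 0.860331, giving −½ ln(0.860331) = 0.075219.
1 − 2Q = 0.924142, giving −¼ ln(0.924142) = 0.019722.
d = 0.075219 + 0.019722 = 0.094941.

0.095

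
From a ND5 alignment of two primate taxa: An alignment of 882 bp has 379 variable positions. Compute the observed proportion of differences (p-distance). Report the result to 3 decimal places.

0.430

p = 379/882 = 0.429705… ≈ 0.430 (to 3 d.p.).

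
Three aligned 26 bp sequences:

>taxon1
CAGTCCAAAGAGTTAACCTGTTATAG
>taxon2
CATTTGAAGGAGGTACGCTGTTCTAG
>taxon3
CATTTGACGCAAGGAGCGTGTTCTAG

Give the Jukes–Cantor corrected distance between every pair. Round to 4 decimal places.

taxon1–taxon2: 8/26 sites differ → p ≈ 0.307692, d = −0.75 ln(1 − 0.410256) = 0.396050 ≈ 0.3961.
taxon1–taxon3: 12/26 sites differ → p ≈ 0.461538, d = −0.75 ln(1 − 0.615384) = 0.716632 ≈ 0.7166.
taxon2–taxon3: 7/26 sites differ → p ≈ 0.269231, d = −0.75 ln(1 − 0.358975) = 0.333515 ≈ 0.3335.

d(taxon1,taxon2) = 0.3961, d(taxon1,taxon3) = 0.7166, d(taxon2,taxon3) = 0.3335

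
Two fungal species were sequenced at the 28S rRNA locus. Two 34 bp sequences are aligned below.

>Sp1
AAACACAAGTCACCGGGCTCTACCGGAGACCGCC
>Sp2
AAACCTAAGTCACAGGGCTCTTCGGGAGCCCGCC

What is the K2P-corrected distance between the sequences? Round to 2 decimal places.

0.20

Of 34 sites, 1 differences are transitions and 5 are transversions, so P = 1/34 ≈ 0.029412 and Q = 5/34 ≈ 0.147059.
Under the Kimura two-parameter model, d = −½ ln(1 − 2P − Q) − ¼ ln(1 − 2Q).
1 − 2P − Q = 0.794117, giving −½ ln(0.794117) = 0.115262.
1 − 2Q = 0.705882, giving −¼ ln(0.705882) = 0.087077.
d = 0.115262 + 0.087077 = 0.202339.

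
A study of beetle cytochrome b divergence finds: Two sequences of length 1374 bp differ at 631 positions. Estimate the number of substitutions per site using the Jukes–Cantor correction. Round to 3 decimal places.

0.711

p = 631/1374 ≈ 0.459243.
d = −(3/4) ln(1 − 4p/3) = −0.75 ln(1 − 0.612324) = −0.75 ln(0.387676)
  = −0.75 × (-0.947585) = 0.710689 substitutions/site.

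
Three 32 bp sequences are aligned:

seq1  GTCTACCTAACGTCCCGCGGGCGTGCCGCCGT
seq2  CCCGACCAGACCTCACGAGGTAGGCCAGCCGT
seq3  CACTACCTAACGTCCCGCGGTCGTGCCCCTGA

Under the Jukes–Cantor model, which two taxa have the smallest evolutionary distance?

seq1–seq2: 13/32 differ, p = 0.406, d = 0.585.
seq1–seq3: 6/32 differ, p = 0.188, d = 0.216.
seq2–seq3: 14/32 differ, p = 0.438, d = 0.657.
The smallest distance is between seq1 and seq3.

seq1 and seq3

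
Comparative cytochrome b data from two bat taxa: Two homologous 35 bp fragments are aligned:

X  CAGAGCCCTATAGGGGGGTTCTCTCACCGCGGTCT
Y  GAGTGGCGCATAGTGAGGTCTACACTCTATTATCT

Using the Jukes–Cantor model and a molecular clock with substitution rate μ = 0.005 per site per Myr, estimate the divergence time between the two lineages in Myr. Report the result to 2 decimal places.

78.23

The sequences differ at 17 of 35 sites, so p = 17/35 ≈ 0.485714.
d = −(3/4) ln(1 − 4p/3) = −0.75 ln(1 − 0.647619) = −0.75 ln(0.352381)
  = −0.75 × (-1.043042) = 0.782282 substitutions/site.
Under a molecular clock d = 2μt, so t = d/(2μ) = 0.782282 / (2 × 0.005) = 78.23 Myr.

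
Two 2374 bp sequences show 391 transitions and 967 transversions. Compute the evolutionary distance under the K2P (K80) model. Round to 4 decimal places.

1.0887

P = 391/2374 ≈ 0.164701 and Q = 967/2374 ≈ 0.407329.
Under the Kimura two-parameter model, d = −½ ln(1 − 2P − Q) − ¼ ln(1 − 2Q).
1 − 2P − Q = 0.263269, giving −½ ln(0.263269) = 0.667289.
1 − 2Q = 0.185342, giving −¼ ln(0.185342) = 0.421388.
d = 0.667289 + 0.421388 = 1.088677.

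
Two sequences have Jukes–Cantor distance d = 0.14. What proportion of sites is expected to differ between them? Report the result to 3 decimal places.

p = (3/4)(1 − e^(−4d/3)) = 0.75 × (1 − e^(-0.186667)) = 0.75 × (1 − 0.829720) = 0.127710.

0.128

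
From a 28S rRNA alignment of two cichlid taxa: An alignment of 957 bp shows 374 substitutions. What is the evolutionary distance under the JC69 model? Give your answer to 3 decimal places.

p = 374/957 ≈ 0.390805.
d = −(3/4) ln(1 − 4p/3) = −0.75 ln(1 − 0.521073) = −0.75 ln(0.478927)
  = −0.75 × (-0.736207) = 0.552155 substitutions/site.

0.552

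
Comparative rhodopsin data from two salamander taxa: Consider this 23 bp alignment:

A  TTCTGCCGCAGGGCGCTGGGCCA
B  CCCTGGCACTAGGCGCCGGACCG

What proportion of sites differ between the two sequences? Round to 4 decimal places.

0.3913

The sequences differ at 9 of 23 positions (sites 1, 2, 6, 8, 10, 11, 17, 20, 23).
p = 9/23 = 0.391304… ≈ 0.3913 (to 4 d.p.).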